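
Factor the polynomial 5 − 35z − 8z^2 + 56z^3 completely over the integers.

Group as (56z^3 − 35z) + (−8z^2 + 5) = 7z(8z^2 − 5) − (8z^2 − 5).
Both groups share the factor (8z^2 − 5).

(7z − 1)(8z^2 − 5)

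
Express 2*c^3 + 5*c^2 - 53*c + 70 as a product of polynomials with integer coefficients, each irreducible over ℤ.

(2*c - 5)*(c + 7)*(c - 2)

Trying the rational-root candidates, c = 5/2 is a root, so (2*c - 5) is a factor; dividing leaves c^2 + 5*c - 14.
The remaining quadratic factors as (c + 7)(c - 2).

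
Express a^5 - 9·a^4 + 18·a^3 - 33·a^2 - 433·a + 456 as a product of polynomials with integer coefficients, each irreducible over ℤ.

Among the possible rational roots, a = 8 is a root, giving the factor (a - 8) and quotient a^4 - a^3 + 10·a^2 + 47·a - 57.
Continuing, a = 1 is a root, so (a - 1) is a factor; dividing leaves a^3 + 10·a + 57.
Next, a = -3 is a root, giving the factor (a + 3) and quotient a^2 - 3·a + 19.
The quadratic a^2 - 3·a + 19 has discriminant -67 < 0 and is irreducible over ℤ.

(a + 3)·(a - 1)·(a - 8)·(a^2 - 3·a + 19)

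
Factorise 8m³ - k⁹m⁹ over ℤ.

-m³(k³m² - 2)(k⁶m⁴ + 2k³m² + 4)

Pull out the common factor m³, leaving -k⁹m⁶ + 8.
Recognize a difference of cubes with the parts 2 and k³m².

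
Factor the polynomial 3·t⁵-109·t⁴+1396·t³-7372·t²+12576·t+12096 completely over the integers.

Trying the rational-root candidates, t = 14 is a root, so (t-14) is a factor; dividing leaves 3·t⁴-67·t³+458·t²-960·t-864.
Then t = 12 is a root, so (t-12) divides it; the quotient is 3·t³-31·t²+86·t+72.
Then t = -2/3 is a root, so (3·t+2) is a factor; dividing leaves t²-11·t+36.
The quadratic t²-11·t+36 has discriminant -23 < 0 and is irreducible over ℤ.

(3·t+2)·(t-12)·(t-14)·(t²-11·t+36)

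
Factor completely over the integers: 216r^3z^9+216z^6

Pull out the common factor 216z^6, leaving r^3z^3+1.
Recognize a sum of cubes with the parts 1 and rz.

216z^6(rz+1)(r^2z^2-rz+1)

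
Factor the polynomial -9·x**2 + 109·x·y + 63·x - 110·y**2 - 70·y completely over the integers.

Group: -9·x·(x - 11·y - 7) + 10·y·(x - 11·y - 7); both groups contain (x - 11·y - 7).

-(9·x - 10·y)·(x - 11·y - 7)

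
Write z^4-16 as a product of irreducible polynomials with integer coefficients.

(z)⁴ − (2)⁴ = ((z)² − (2)²)((z)² + (2)²); the first factor splits again, the second (z^2+4) is irreducible.

(z+2)*(z-2)*(z^2+4)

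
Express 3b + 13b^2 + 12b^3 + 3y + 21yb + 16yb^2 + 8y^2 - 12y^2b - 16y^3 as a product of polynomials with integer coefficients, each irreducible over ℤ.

Group: 4y(-4y^2 + 3y + 4b^2 + 3b) + (3b + 1)(-4y^2 + 3y + 4b^2 + 3b); both groups contain (-4y^2 + 3y + 4b^2 + 3b), so (4y + 3b + 1) is a factor with cofactor -4y^2 + 3y + 4b^2 + 3b.
The cofactor groups again: -4y^2 + 3y + 4b^2 + 3b = -4y(y + b) + (4b + 3)(y + b); both groups contain (y + b), giving -(4y - 4b - 3)(y + b).

-(4y - 4b - 3)(4y + 3b + 1)(y + b)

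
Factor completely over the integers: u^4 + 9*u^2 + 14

(u^2 + 2)*(u^2 + 7)

Substitute w = u^2 to get a quadratic in w, then factor.
u^2 + 7 is irreducible over ℤ (always positive, so no real roots).
u^2 + 2 is irreducible over ℤ (always positive, so no real roots).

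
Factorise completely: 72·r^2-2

2·(6·r+1)·(6·r-1)

Every term has a factor of 2. Then 36·r^2-1 = (6·r)² − (1)².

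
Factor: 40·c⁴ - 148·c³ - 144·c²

Pull out the common factor 4·c², then factor the remaining trinomial.

4·c²·(2·c - 9)·(5·c + 4)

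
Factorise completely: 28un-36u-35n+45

(4u-5)(7n-9)

Group as (28un-36u) + (-35n+45) = 4u(7n-9) - 5(7n-9).
Both groups share the factor (7n-9).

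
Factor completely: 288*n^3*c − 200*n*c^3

Factor out 8*n*c, leaving 36*n^2 − 25*c^2, which is a difference of two squares.

8*c*n*(6*n − 5*c)*(6*n + 5*c)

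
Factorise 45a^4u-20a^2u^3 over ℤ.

Every term has a factor of 5a^2u. Then 9a^2-4u^2 = (3a)² − (2u)².

5a^2u(3a+2u)(3a-2u)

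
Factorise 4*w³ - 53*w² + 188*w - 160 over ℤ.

(4*w - 5)*(w - 4)*(w - 8)

Trying the rational-root candidates, w = 4 is a root, giving the factor (w - 4) and quotient 4*w² - 37*w + 40.
The remaining quadratic factors as (w - 8)(4*w - 5).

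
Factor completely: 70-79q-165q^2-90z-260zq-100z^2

-(10z+11q-5)(10z+15q+14)

Group: -10z(10z+15q+14) + (-11q+5)(10z+15q+14); both groups contain (10z+15q+14).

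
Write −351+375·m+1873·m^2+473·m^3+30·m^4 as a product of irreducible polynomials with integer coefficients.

(2·m+13)·(3·m−1)·(5·m+3)·(m+9)

Testing divisors of the constant over divisors of the leading coefficient, m = −3/5 is a root, giving the factor (5·m+3) and quotient 6·m^3+91·m^2+320·m−117.
Continuing, m = −9 is a root, giving the factor (m+9) and quotient 6·m^2+37·m−13.
The remaining quadratic factors as (3·m−1)(2·m+13).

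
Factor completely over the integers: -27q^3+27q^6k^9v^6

Factor out 27q^3 first: what remains is q^3k^9v^6-1.
Recognize a difference of cubes with the parts qk^3v^2 and 1.

27q^3(qk^3v^2-1)(q^2k^6v^4+qk^3v^2+1)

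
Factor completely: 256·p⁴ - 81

Difference of squares twice: with A = 4·p and B = 3, A⁴ − B⁴ = (A² − B²)(A² + B²), and A² − B² factors again.

(4·p + 3)·(4·p - 3)·(16·p² + 9)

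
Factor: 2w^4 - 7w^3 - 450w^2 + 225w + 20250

(2w - 15)(w + 10)(w + 9)(w - 15)

Among the possible rational roots, w = 15 is a root, so (w - 15) is a factor; dividing leaves 2w^3 + 23w^2 - 105w - 1350.
Continuing, w = 15/2 is a root, so (2w - 15) divides it; the quotient is w^2 + 19w + 90.
The remaining quadratic factors as (w + 10)(w + 9).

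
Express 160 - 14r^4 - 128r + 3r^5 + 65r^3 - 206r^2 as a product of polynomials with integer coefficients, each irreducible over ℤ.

Among the possible rational roots, r = -1 is a root, giving the factor (r + 1) and quotient 3r^4 - 17r^3 + 82r^2 - 288r + 160.
Then r = 2/3 is a root, giving the factor (3r - 2) and quotient r^3 - 5r^2 + 24r - 80.
Next, r = 4 is a root, giving the factor (r - 4) and quotient r^2 - r + 20.
The quadratic r^2 - r + 20 has discriminant -79 < 0 and is irreducible over ℤ.

(3r - 2)(r + 1)(r - 4)(r^2 - r + 20)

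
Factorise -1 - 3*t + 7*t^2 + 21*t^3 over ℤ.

Group as (21*t^3 - 3*t) + (7*t^2 - 1) = 3*t*(7*t^2 - 1) + (7*t^2 - 1).
Both groups share the factor (7*t^2 - 1).

(3*t + 1)*(7*t^2 - 1)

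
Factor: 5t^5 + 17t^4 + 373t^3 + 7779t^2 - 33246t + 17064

(5t - 3)(t + 12)(t - 3)(t^2 - 5t + 158)

Among the possible rational roots, t = 3/5 is a root, giving the factor (5t - 3) and quotient t^4 + 4t^3 + 77t^2 + 1602t - 5688.
Continuing, t = 3 is a root, so (t - 3) divides it; the quotient is t^3 + 7t^2 + 98t + 1896.
Next, t = -12 is a root, so (t + 12) is a factor; dividing leaves t^2 - 5t + 158.
The quadratic t^2 - 5t + 158 has discriminant -607 < 0 and is irreducible over ℤ.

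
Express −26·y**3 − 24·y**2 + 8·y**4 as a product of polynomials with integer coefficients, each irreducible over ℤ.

2·y**2·(4·y + 3)·(y − 4)

Pull out the common factor 2·y**2, then factor the remaining trinomial.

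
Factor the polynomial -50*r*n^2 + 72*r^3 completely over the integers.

2*r*(6*r - 5*n)*(6*r + 5*n)

Factor out 2*r, leaving 36*r^2 - 25*n^2, which is a difference of two squares.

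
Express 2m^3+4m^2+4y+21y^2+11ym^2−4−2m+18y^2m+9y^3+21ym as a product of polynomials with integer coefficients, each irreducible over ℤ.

Group: 3y(3y^2+5ym+8y+2m^2+6m+4) + (m−1)(3y^2+5ym+8y+2m^2+6m+4); both groups contain (3y^2+5ym+8y+2m^2+6m+4), so (3y+m−1) is a factor with cofactor 3y^2+5ym+8y+2m^2+6m+4.
The cofactor groups again: 3y^2+5ym+8y+2m^2+6m+4 = 3y(y+m+2) + (2m+2)(y+m+2); both groups contain (y+m+2), giving (3y+2m+2)(y+m+2).

(3y+2m+2)(3y+m−1)(y+m+2)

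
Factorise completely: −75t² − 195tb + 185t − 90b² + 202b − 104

−(5t + 10b − 8)(15t + 9b − 13)

Group: −5t(15t + 9b − 13) + (−10b + 8)(15t + 9b − 13); both groups contain (15t + 9b − 13).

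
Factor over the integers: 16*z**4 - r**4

Write as (4*z**2)² − (r**2)², then factor 4*z**2 - r**2 once more.

(2*z - r)*(2*z + r)*(4*z**2 + r**2)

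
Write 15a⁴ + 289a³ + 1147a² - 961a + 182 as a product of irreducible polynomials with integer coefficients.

Testing divisors of the constant over divisors of the leading coefficient, a = 1/3 is a root, so (3a - 1) is a factor; dividing leaves 5a³ + 98a² + 415a - 182.
Then a = -13 is a root, giving the factor (a + 13) and quotient 5a² + 33a - 14.
The remaining quadratic factors as (a + 7)(5a - 2).

(3a - 1)(5a - 2)(a + 13)(a + 7)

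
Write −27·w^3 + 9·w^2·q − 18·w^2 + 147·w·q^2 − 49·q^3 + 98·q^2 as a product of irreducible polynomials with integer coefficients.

−(3·w − 7·q)·(3·w − q + 2)·(3·w + 7·q)

Group: 3·w·(−9·w^2 + 49·q^2) + (−q + 2)·(−9·w^2 + 49·q^2); both groups contain (−9·w^2 + 49·q^2), so (3·w − q + 2) is a factor with cofactor −9·w^2 + 49·q^2.
The cofactor groups again: −9·w^2 + 49·q^2 = −3·w·(3·w − 7·q) − 7·q·(3·w − 7·q); both groups contain (3·w − 7·q), giving −(3·w + 7·q)·(3·w − 7·q).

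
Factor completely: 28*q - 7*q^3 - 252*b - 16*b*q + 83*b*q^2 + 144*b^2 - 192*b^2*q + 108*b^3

(2*b - q - 2)*(6*b - 7*q + 14)*(9*b - q)

Group: 9*b*(12*b^2 - 20*b*q + 16*b + 7*q^2 - 28) - q*(12*b^2 - 20*b*q + 16*b + 7*q^2 - 28); both groups contain (12*b^2 - 20*b*q + 16*b + 7*q^2 - 28), so (9*b - q) is a factor with cofactor 12*b^2 - 20*b*q + 16*b + 7*q^2 - 28.
The cofactor groups again: 12*b^2 - 20*b*q + 16*b + 7*q^2 - 28 = 2*b*(6*b - 7*q + 14) + (-q - 2)*(6*b - 7*q + 14); both groups contain (6*b - 7*q + 14), giving (2*b - q - 2)*(6*b - 7*q + 14).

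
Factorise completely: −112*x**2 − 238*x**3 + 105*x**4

Pull out the common factor 7*x**2, then factor the remaining trinomial.

7*x**2*(3*x − 8)*(5*x + 2)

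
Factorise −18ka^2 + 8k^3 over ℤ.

2k(2k − 3a)(2k + 3a)

Factor out 2k, leaving 4k^2 − 9a^2, which is a difference of two squares.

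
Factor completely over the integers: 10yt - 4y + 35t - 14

Group as (10yt - 4y) + (35t - 14) = 2y(5t - 2) + 7(5t - 2).
Both groups share the factor (5t - 2).

(2y + 7)(5t - 2)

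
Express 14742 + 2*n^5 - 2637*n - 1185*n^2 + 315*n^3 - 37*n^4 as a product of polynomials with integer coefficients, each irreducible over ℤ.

By the rational root theorem, n = 7/2 is a root, giving the factor (2*n - 7) and quotient n^4 - 15*n^3 + 105*n^2 - 225*n - 2106.
Continuing, n = -3 is a root, giving the factor (n + 3) and quotient n^3 - 18*n^2 + 159*n - 702.
Next, n = 9 is a root, so (n - 9) is a factor; dividing leaves n^2 - 9*n + 78.
The quadratic n^2 - 9*n + 78 has discriminant -231 < 0 and is irreducible over ℤ.

(2*n - 7)*(n + 3)*(n - 9)*(n^2 - 9*n + 78)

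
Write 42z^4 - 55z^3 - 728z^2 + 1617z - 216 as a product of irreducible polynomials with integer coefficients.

Testing divisors of the constant over divisors of the leading coefficient, z = -9/2 is a root, so (2z + 9) is a factor; dividing leaves 21z^3 - 122z^2 + 185z - 24.
Next, z = 3 is a root, giving the factor (z - 3) and quotient 21z^2 - 59z + 8.
The remaining quadratic factors as (7z - 1)(3z - 8).

(2z + 9)(3z - 8)(7z - 1)(z - 3)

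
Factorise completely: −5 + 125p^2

Factor out 5, leaving 25p^2 − 1, which is a difference of two squares.

5(5p + 1)(5p − 1)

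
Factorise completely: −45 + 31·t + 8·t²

Need a pair with product 8·(−45) = −360 and sum 31: that's −9 and 40.
Split the middle term: 8·t² − 9·t + 40·t − 45 = t·(8·t − 9) + 5·(8·t − 9).

(8·t − 9)·(t + 5)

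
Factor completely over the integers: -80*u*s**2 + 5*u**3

5*u*(u - 4*s)*(u + 4*s)

Factor out 5*u, leaving u**2 - 16*s**2, which is a difference of two squares.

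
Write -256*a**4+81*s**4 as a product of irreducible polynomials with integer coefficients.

Write as (9*s**2)² − (16*a**2)², then factor 9*s**2-16*a**2 once more.

(3*s-4*a)*(3*s+4*a)*(9*s**2+16*a**2)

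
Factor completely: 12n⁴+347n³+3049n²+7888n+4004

(3n+2)(4n+13)(n+11)(n+14)

Trying the rational-root candidates, n = −2/3 is a root, so (3n+2) is a factor; dividing leaves 4n³+113n²+941n+2002.
Next, n = −14 is a root, so (n+14) divides it; the quotient is 4n²+57n+143.
The remaining quadratic factors as (4n+13)(n+11).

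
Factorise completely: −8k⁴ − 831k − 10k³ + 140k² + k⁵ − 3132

By the rational root theorem, k = −4 is a root, so (k + 4) is a factor; dividing leaves k⁴ − 12k³ + 38k² − 12k − 783.
Then k = −3 is a root, so (k + 3) is a factor; dividing leaves k³ − 15k² + 83k − 261.
Then k = 9 is a root, so (k − 9) is a factor; dividing leaves k² − 6k + 29.
The quadratic k² − 6k + 29 has discriminant −80 < 0 and is irreducible over ℤ.

(k + 3)(k + 4)(k − 9)(k² − 6k + 29)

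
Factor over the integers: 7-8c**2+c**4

Substitute u = c**2 to get a quadratic in u, then factor.
c**2-1 is a difference of squares.
c**2-7 is irreducible over ℤ (7 is not a perfect square).

(c+1)(c-1)(c**2-7)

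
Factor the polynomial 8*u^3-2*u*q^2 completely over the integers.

2*u*(2*u-q)*(2*u+q)

Pull out the common factor 2*u; 4*u^2-q^2 is a difference of squares.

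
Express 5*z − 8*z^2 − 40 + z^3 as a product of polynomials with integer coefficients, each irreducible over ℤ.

Group as (z^3 + 5*z) + (−8*z^2 − 40) = z*(z^2 + 5) − 8*(z^2 + 5).
Both groups share the factor (z^2 + 5).

(z − 8)*(z^2 + 5)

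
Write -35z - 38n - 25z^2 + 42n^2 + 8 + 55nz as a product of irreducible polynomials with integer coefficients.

Group: 14n(3n + 5z - 1) + (-5z - 8)(3n + 5z - 1); both groups contain (3n + 5z - 1).

(14n - 5z - 8)(3n + 5z - 1)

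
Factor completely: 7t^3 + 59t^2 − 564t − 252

(7t + 3)(t + 14)(t − 6)

Testing divisors of the constant over divisors of the leading coefficient, t = −14 is a root, so (t + 14) is a factor; dividing leaves 7t^2 − 39t − 18.
The remaining quadratic factors as (7t + 3)(t − 6).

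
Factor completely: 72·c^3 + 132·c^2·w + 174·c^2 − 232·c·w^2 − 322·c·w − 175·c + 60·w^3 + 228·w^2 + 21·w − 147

Group: c·(72·c^2 − 84·c·w − 42·c + 20·w^2 + 56·w − 49) + (3·w + 3)·(72·c^2 − 84·c·w − 42·c + 20·w^2 + 56·w − 49); both groups contain (72·c^2 − 84·c·w − 42·c + 20·w^2 + 56·w − 49), so (c + 3·w + 3) is a factor with cofactor 72·c^2 − 84·c·w − 42·c + 20·w^2 + 56·w − 49.
The cofactor groups again: 72·c^2 − 84·c·w − 42·c + 20·w^2 + 56·w − 49 = 12·c·(6·c − 2·w − 7) + (−10·w + 7)·(6·c − 2·w − 7); both groups contain (6·c − 2·w − 7), giving (12·c − 10·w + 7)·(6·c − 2·w − 7).

(12·c − 10·w + 7)·(6·c − 2·w − 7)·(c + 3·w + 3)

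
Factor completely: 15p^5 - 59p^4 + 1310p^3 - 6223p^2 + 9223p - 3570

(3p - 7)(5p - 3)(p - 2)(p^2 + p + 85)

Trying the rational-root candidates, p = 7/3 is a root, so (3p - 7) is a factor; dividing leaves 5p^4 - 8p^3 + 418p^2 - 1099p + 510.
Next, p = 3/5 is a root, so (5p - 3) is a factor; dividing leaves p^3 - p^2 + 83p - 170.
Next, p = 2 is a root, so (p - 2) divides it; the quotient is p^2 + p + 85.
The quadratic p^2 + p + 85 has discriminant -339 < 0 and is irreducible over ℤ.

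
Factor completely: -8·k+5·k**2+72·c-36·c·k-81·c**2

Group: -9·c·(9·c+5·k-8) + k·(9·c+5·k-8); both groups contain (9·c+5·k-8).

-(9·c+5·k-8)·(9·c-k)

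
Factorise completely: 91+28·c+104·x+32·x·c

Group as (32·x·c+104·x) + (28·c+91) = 8·x·(4·c+13) + 7·(4·c+13).
Both groups share the factor (4·c+13).

(4·c+13)·(8·x+7)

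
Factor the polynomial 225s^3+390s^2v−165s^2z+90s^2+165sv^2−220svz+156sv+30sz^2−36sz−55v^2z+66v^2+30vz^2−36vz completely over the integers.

(15s+11v−6z)(15s−5z+6)(s+v)

Group: 15s(15s^2+15sv−5sz+6s−5vz+6v) + (11v−6z)(15s^2+15sv−5sz+6s−5vz+6v); both groups contain (15s^2+15sv−5sz+6s−5vz+6v), so (15s+11v−6z) is a factor with cofactor 15s^2+15sv−5sz+6s−5vz+6v.
The cofactor groups again: 15s^2+15sv−5sz+6s−5vz+6v = s(15s−5z+6) + v(15s−5z+6); both groups contain (15s−5z+6), giving (s+v)(15s−5z+6).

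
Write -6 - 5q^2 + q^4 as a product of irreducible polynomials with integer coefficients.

Substitute u = q^2 to get a quadratic in u, then factor.
q^2 - 6 is irreducible over ℤ (6 is not a perfect square).
q^2 + 1 is irreducible over ℤ (sum of squares).

(q^2 + 1)(q^2 - 6)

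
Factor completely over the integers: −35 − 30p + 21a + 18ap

Group as (18ap + 21a) + (−30p − 35) = 3a(6p + 7) − 5(6p + 7).
Both groups share the factor (6p + 7).

(3a − 5)(6p + 7)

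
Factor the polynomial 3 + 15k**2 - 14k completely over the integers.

Need a pair with product 15·3 = 45 and sum -14: that's -9 and -5.
Split the middle term: 15k**2 - 9k - 5k + 3 = 3k(5k - 3) - (5k - 3).

(3k - 1)(5k - 3)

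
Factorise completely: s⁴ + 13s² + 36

(s² + 4)(s² + 9)

Substitute u = s² to get a quadratic in u, then factor.
s² + 4 is irreducible over ℤ (sum of squares).
s² + 9 is irreducible over ℤ (sum of squares).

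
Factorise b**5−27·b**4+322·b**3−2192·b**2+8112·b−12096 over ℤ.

(b−4)·(b−6)·(b−9)·(b**2−8·b+56)

By the rational root theorem, b = 6 is a root, giving the factor (b−6) and quotient b**4−21·b**3+196·b**2−1016·b+2016.
Next, b = 9 is a root, so (b−9) divides it; the quotient is b**3−12·b**2+88·b−224.
Next, b = 4 is a root, so (b−4) is a factor; dividing leaves b**2−8·b+56.
The quadratic b**2−8·b+56 has discriminant −160 < 0 and is irreducible over ℤ.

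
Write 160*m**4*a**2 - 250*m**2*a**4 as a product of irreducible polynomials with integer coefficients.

10*a**2*m**2*(4*m - 5*a)*(4*m + 5*a)

Pull out the common factor 10*m**2*a**2; 16*m**2 - 25*a**2 is a difference of squares.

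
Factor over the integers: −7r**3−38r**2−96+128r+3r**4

(3r−4)(r+4)(r−2)(r−3)

By the rational root theorem, r = 2 is a root, so (r−2) is a factor; dividing leaves 3r**3−r**2−40r+48.
Then r = 3 is a root, giving the factor (r−3) and quotient 3r**2+8r−16.
The remaining quadratic factors as (r+4)(3r−4).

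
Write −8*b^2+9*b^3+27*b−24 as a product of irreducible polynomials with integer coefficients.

Group as (9*b^3+27*b) + (−8*b^2−24) = 9*b*(b^2+3) − 8*(b^2+3).
Both groups share the factor (b^2+3).

(9*b−8)*(b^2+3)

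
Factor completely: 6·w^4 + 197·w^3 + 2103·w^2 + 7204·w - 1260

(6·w - 1)·(w + 10)·(w + 14)·(w + 9)

Testing divisors of the constant over divisors of the leading coefficient, w = 1/6 is a root, so (6·w - 1) divides it; the quotient is w^3 + 33·w^2 + 356·w + 1260.
Next, w = -9 is a root, so (w + 9) divides it; the quotient is w^2 + 24·w + 140.
The remaining quadratic factors as (w + 14)(w + 10).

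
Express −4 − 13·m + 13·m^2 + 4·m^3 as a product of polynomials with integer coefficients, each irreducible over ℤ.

Testing divisors of the constant over divisors of the leading coefficient, m = −1/4 is a root, so (4·m + 1) divides it; the quotient is m^2 + 3·m − 4.
The remaining quadratic factors as (m − 1)(m + 4).

(4·m + 1)·(m + 4)·(m − 1)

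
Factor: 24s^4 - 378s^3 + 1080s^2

6s^2(4s - 15)(s - 12)

Pull out the common factor 6s^2, then factor the remaining trinomial.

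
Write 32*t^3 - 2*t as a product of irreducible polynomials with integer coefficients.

Pull out the common factor 2*t; 16*t^2 - 1 is a difference of squares.

2*t*(4*t + 1)*(4*t - 1)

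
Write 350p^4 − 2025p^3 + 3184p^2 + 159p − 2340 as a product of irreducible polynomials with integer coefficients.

Trying the rational-root candidates, p = 3/2 is a root, so (2p − 3) is a factor; dividing leaves 175p^3 − 750p^2 + 467p + 780.
Then p = 12/5 is a root, so (5p − 12) is a factor; dividing leaves 35p^2 − 66p − 65.
The remaining quadratic factors as (5p − 13)(7p + 5).

(2p − 3)(5p − 12)(5p − 13)(7p + 5)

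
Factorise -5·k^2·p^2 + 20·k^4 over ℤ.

5·k^2·(2·k + p)·(2·k - p)

Every term has a factor of 5·k^2. Then 4·k^2 - p^2 = (2·k)² − (p)².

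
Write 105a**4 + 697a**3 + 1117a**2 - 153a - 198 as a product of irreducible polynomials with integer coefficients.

(3a + 11)(5a + 2)(7a - 3)(a + 3)

Among the possible rational roots, a = -2/5 is a root, so (5a + 2) divides it; the quotient is 21a**3 + 131a**2 + 171a - 99.
Next, a = 3/7 is a root, giving the factor (7a - 3) and quotient 3a**2 + 20a + 33.
The remaining quadratic factors as (a + 3)(3a + 11).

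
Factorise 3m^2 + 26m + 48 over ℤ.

Need a pair with product 3·48 = 144 and sum 26: that's 8 and 18.
Split the middle term: 3m^2 + 8m + 18m + 48 = m(3m + 8) + 6(3m + 8).

(3m + 8)(m + 6)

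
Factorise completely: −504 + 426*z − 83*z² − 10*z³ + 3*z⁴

Trying the rational-root candidates, z = 7/3 is a root, giving the factor (3*z − 7) and quotient z³ − z² − 30*z + 72.
Then z = 3 is a root, so (z − 3) divides it; the quotient is z² + 2*z − 24.
The remaining quadratic factors as (z + 6)(z − 4).

(3*z − 7)*(z + 6)*(z − 3)*(z − 4)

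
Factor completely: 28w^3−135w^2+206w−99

(4w−9)(7w−11)(w−1)

Trying the rational-root candidates, w = 1 is a root, so (w−1) is a factor; dividing leaves 28w^2−107w+99.
The remaining quadratic factors as (4w−9)(7w−11).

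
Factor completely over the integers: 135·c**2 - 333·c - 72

9·(3·c - 8)·(5·c + 1)

Pull out the common factor 9, then factor the remaining trinomial.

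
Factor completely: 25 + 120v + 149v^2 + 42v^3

Among the possible rational roots, v = -5/7 is a root, so (7v + 5) divides it; the quotient is 6v^2 + 17v + 5.
The remaining quadratic factors as (3v + 1)(2v + 5).

(2v + 5)(3v + 1)(7v + 5)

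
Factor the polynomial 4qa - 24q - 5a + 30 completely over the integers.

(4q - 5)(a - 6)

Group as (4qa - 24q) + (-5a + 30) = 4q(a - 6) - 5(a - 6).
Both groups share the factor (a - 6).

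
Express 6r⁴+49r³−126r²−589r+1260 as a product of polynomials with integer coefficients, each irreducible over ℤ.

(2r−5)(3r−7)(r+4)(r+9)

Among the possible rational roots, r = 5/2 is a root, so (2r−5) is a factor; dividing leaves 3r³+32r²+17r−252.
Continuing, r = −9 is a root, so (r+9) is a factor; dividing leaves 3r²+5r−28.
The remaining quadratic factors as (3r−7)(r+4).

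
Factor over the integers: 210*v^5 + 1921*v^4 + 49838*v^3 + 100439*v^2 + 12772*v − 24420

Among the possible rational roots, v = 2/5 is a root, giving the factor (5*v − 2) and quotient 42*v^4 + 401*v^3 + 10128*v^2 + 24139*v + 12210.
Next, v = −11/6 is a root, so (6*v + 11) is a factor; dividing leaves 7*v^3 + 54*v^2 + 1589*v + 1110.
Then v = −5/7 is a root, giving the factor (7*v + 5) and quotient v^2 + 7*v + 222.
The quadratic v^2 + 7*v + 222 has discriminant −839 < 0 and is irreducible over ℤ.

(5*v − 2)*(6*v + 11)*(7*v + 5)*(v^2 + 7*v + 222)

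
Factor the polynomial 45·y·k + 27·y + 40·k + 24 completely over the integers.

(5·k + 3)·(9·y + 8)

Group as (45·y·k + 27·y) + (40·k + 24) = 9·y·(5·k + 3) + 8·(5·k + 3).
Both groups share the factor (5·k + 3).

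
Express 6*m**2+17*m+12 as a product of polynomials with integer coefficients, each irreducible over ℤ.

(2*m+3)*(3*m+4)

Need a pair with product 6·12 = 72 and sum 17: that's 9 and 8.
Split the middle term: 6*m**2+9*m + 8*m+12 = 3*m*(2*m+3) + 4*(2*m+3).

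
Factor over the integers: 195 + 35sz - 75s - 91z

(5s - 13)(7z - 15)

Group as (35sz - 75s) + (-91z + 195) = 5s(7z - 15) - 13(7z - 15).
Both groups share the factor (7z - 15).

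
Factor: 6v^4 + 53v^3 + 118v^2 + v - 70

(2v + 7)(3v - 2)(v + 1)(v + 5)

By the rational root theorem, v = -5 is a root, giving the factor (v + 5) and quotient 6v^3 + 23v^2 + 3v - 14.
Continuing, v = 2/3 is a root, giving the factor (3v - 2) and quotient 2v^2 + 9v + 7.
The remaining quadratic factors as (v + 1)(2v + 7).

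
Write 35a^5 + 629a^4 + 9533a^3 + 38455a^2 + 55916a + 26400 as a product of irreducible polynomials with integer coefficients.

(5a + 12)(7a + 11)(a + 1)(a^2 + 13a + 200)

Testing divisors of the constant over divisors of the leading coefficient, a = -11/7 is a root, so (7a + 11) divides it; the quotient is 5a^4 + 82a^3 + 1233a^2 + 3556a + 2400.
Continuing, a = -1 is a root, giving the factor (a + 1) and quotient 5a^3 + 77a^2 + 1156a + 2400.
Then a = -12/5 is a root, so (5a + 12) is a factor; dividing leaves a^2 + 13a + 200.
The quadratic a^2 + 13a + 200 has discriminant -631 < 0 and is irreducible over ℤ.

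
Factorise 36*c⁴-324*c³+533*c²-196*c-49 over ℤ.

(6*c+1)*(6*c-7)*(c-1)*(c-7)

Among the possible rational roots, c = 1 is a root, so (c-1) divides it; the quotient is 36*c³-288*c²+245*c+49.
Next, c = 7/6 is a root, so (6*c-7) is a factor; dividing leaves 6*c²-41*c-7.
The remaining quadratic factors as (c-7)(6*c+1).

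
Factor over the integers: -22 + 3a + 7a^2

(7a - 11)(a + 2)

Need a pair with product 7·(-22) = -154 and sum 3: that's 14 and -11.
Split the middle term: 7a^2 + 14a - 11a - 22 = 7a(a + 2) - 11(a + 2).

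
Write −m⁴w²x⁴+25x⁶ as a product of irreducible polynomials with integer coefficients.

−x⁴(m²w+5x)(m²w−5x)

Pull out the common factor x⁴, leaving −m⁴w²+25x².
Recognize a difference of squares with the parts 5x and m²w.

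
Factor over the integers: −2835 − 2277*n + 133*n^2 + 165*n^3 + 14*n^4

(2*n − 7)*(7*n + 9)*(n + 5)*(n + 9)

Testing divisors of the constant over divisors of the leading coefficient, n = −9 is a root, so (n + 9) divides it; the quotient is 14*n^3 + 39*n^2 − 218*n − 315.
Then n = 7/2 is a root, so (2*n − 7) divides it; the quotient is 7*n^2 + 44*n + 45.
The remaining quadratic factors as (n + 5)(7*n + 9).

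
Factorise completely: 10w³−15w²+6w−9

Group as (10w³+6w) + (−15w²−9) = 2w(5w²+3) − 3(5w²+3).
Both groups share the factor (5w²+3).

(2w−3)(5w²+3)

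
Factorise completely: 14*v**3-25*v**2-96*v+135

Trying the rational-root candidates, v = 9/7 is a root, so (7*v-9) divides it; the quotient is 2*v**2-v-15.
The remaining quadratic factors as (v-3)(2*v+5).

(2*v+5)*(7*v-9)*(v-3)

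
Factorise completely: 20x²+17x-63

(4x+9)(5x-7)

Need a pair with product 20·(-63) = -1260 and sum 17: that's -28 and 45.
Split the middle term: 20x²-28x + 45x-63 = 4x(5x-7) + 9(5x-7).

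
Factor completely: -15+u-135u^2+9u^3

Group as (9u^3+u) + (-135u^2-15) = u(9u^2+1) - 15(9u^2+1).
Both groups share the factor (9u^2+1).

(u-15)(9u^2+1)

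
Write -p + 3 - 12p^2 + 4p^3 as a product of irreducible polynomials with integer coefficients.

(2p + 1)(2p - 1)(p - 3)

Among the possible rational roots, p = 3 is a root, so (p - 3) is a factor; dividing leaves 4p^2 - 1.
The remaining quadratic factors as (2p - 1)(2p + 1).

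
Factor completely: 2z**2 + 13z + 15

(2z + 3)(z + 5)

Need a pair with product 2·15 = 30 and sum 13: that's 10 and 3.
Split the middle term: 2z**2 + 10z + 3z + 15 = 2z(z + 5) + 3(z + 5).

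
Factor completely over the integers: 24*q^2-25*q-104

Need a pair with product 24·(-104) = -2496 and sum -25: that's -64 and 39.
Split the middle term: 24*q^2-64*q + 39*q-104 = 8*q*(3*q-8) + 13*(3*q-8).

(3*q-8)*(8*q+13)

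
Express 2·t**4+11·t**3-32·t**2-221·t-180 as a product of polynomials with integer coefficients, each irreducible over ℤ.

(2·t-9)·(t+1)·(t+4)·(t+5)

Among the possible rational roots, t = 9/2 is a root, so (2·t-9) is a factor; dividing leaves t**3+10·t**2+29·t+20.
Then t = -5 is a root, giving the factor (t+5) and quotient t**2+5·t+4.
The remaining quadratic factors as (t+4)(t+1).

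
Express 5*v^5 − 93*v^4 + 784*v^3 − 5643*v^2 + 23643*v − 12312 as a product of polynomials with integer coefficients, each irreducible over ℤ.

(5*v − 3)*(v − 8)*(v − 9)*(v^2 − v + 57)

Testing divisors of the constant over divisors of the leading coefficient, v = 3/5 is a root, so (5*v − 3) is a factor; dividing leaves v^4 − 18*v^3 + 146*v^2 − 1041*v + 4104.
Next, v = 9 is a root, so (v − 9) divides it; the quotient is v^3 − 9*v^2 + 65*v − 456.
Next, v = 8 is a root, giving the factor (v − 8) and quotient v^2 − v + 57.
The quadratic v^2 − v + 57 has discriminant −227 < 0 and is irreducible over ℤ.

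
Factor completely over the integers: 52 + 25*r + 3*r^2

Need a pair with product 3·52 = 156 and sum 25: that's 13 and 12.
Split the middle term: 3*r^2 + 13*r + 12*r + 52 = r*(3*r + 13) + 4*(3*r + 13).

(3*r + 13)*(r + 4)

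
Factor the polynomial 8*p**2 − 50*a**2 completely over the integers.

2*(2*p − 5*a)*(2*p + 5*a)

Factor out 2, leaving 4*p**2 − 25*a**2, which is a difference of two squares.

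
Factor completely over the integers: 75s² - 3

Every term has a factor of 3. Then 25s² - 1 = (5s)² − (1)².

3(5s + 1)(5s - 1)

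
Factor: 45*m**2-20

5*(3*m+2)*(3*m-2)

Factor out 5, leaving 9*m**2-4, which is a difference of two squares.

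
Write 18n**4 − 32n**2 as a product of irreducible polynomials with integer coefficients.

Pull out the common factor 2n**2; 9n**2 − 16 is a difference of squares.

2n**2(3n + 4)(3n − 4)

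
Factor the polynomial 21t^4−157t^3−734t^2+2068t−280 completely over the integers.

Trying the rational-root candidates, t = 10 is a root, so (t−10) divides it; the quotient is 21t^3+53t^2−204t+28.
Then t = 2 is a root, giving the factor (t−2) and quotient 21t^2+95t−14.
The remaining quadratic factors as (3t+14)(7t−1).

(3t+14)(7t−1)(t−10)(t−2)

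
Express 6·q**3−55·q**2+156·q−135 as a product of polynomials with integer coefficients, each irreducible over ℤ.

Among the possible rational roots, q = 5/3 is a root, giving the factor (3·q−5) and quotient 2·q**2−15·q+27.
The remaining quadratic factors as (2·q−9)(q−3).

(2·q−9)·(3·q−5)·(q−3)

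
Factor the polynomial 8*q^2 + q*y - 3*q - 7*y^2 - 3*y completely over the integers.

(8*q - 7*y - 3)*(q + y)

Group: q*(8*q - 7*y - 3) + y*(8*q - 7*y - 3); both groups contain (8*q - 7*y - 3).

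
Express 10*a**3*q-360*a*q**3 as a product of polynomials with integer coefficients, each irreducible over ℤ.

10*a*q*(a+6*q)*(a-6*q)

Factor out 10*a*q, leaving a**2-36*q**2, which is a difference of two squares.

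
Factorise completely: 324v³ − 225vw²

9v(6v + 5w)(6v − 5w)

Factor out 9v, leaving 36v² − 25w², which is a difference of two squares.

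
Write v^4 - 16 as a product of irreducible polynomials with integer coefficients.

(v + 2)(v - 2)(v^2 + 4)

Write as (v^2)² − (4)², then factor v^2 - 4 once more.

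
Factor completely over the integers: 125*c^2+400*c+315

Pull out the common factor 5, then factor the remaining trinomial.

5*(5*c+7)*(5*c+9)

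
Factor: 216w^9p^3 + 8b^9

Pull out the common factor 8, leaving 27w^9p^3 + b^9.
Recognize a sum of cubes with the parts b^3 and 3w^3p.

8(3w^3p + b^3)(9w^6p^2 - 3w^3b^3p + b^6)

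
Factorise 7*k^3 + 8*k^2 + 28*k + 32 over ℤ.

(7*k + 8)*(k^2 + 4)

Group as (7*k^3 + 28*k) + (8*k^2 + 32) = 7*k*(k^2 + 4) + 8*(k^2 + 4).
Both groups share the factor (k^2 + 4).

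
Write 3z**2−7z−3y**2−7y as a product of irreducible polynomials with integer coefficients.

Group: z(3z−3y−7) + y(3z−3y−7); both groups contain (3z−3y−7).

(3z−3y−7)(z+y)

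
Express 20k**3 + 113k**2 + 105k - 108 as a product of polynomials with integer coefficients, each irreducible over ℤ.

(4k + 9)(5k - 3)(k + 4)

Trying the rational-root candidates, k = 3/5 is a root, so (5k - 3) is a factor; dividing leaves 4k**2 + 25k + 36.
The remaining quadratic factors as (k + 4)(4k + 9).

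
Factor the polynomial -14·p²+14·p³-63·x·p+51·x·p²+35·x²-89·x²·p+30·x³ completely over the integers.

(x-2·p)·(6·x-7·p+7)·(5·x+p)

Group: 5·x·(6·x²-19·x·p+7·x+14·p²-14·p) + p·(6·x²-19·x·p+7·x+14·p²-14·p); both groups contain (6·x²-19·x·p+7·x+14·p²-14·p), so (5·x+p) is a factor with cofactor 6·x²-19·x·p+7·x+14·p²-14·p.
The cofactor groups again: 6·x²-19·x·p+7·x+14·p²-14·p = 6·x·(x-2·p) + (-7·p+7)·(x-2·p); both groups contain (x-2·p), giving (6·x-7·p+7)·(x-2·p).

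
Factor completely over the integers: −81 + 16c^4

Write as (4c^2)² − (9)², then factor 4c^2 − 9 once more.

(2c + 3)(2c − 3)(4c^2 + 9)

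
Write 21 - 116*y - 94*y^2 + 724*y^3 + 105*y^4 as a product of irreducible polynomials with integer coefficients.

Trying the rational-root candidates, y = 1/3 is a root, so (3*y - 1) divides it; the quotient is 35*y^3 + 253*y^2 + 53*y - 21.
Continuing, y = -3/7 is a root, so (7*y + 3) divides it; the quotient is 5*y^2 + 34*y - 7.
The remaining quadratic factors as (5*y - 1)(y + 7).

(3*y - 1)*(5*y - 1)*(7*y + 3)*(y + 7)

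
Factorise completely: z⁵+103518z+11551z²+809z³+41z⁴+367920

(z+14)(z+15)(z+8)(z²+4z+219)

By the rational root theorem, z = −14 is a root, giving the factor (z+14) and quotient z⁴+27z³+431z²+5517z+26280.
Continuing, z = −15 is a root, so (z+15) is a factor; dividing leaves z³+12z²+251z+1752.
Continuing, z = −8 is a root, giving the factor (z+8) and quotient z²+4z+219.
The quadratic z²+4z+219 has discriminant −860 < 0 and is irreducible over ℤ.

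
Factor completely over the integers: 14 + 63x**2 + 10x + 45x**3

(5x + 7)(9x**2 + 2)

Group as (45x**3 + 10x) + (63x**2 + 14) = 5x(9x**2 + 2) + 7(9x**2 + 2).
Both groups share the factor (9x**2 + 2).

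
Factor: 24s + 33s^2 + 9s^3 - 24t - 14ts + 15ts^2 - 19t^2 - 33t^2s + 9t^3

(t - 3s - 3)(t - s)(9t + 3s + 8)

Group: t(9t^2 - 24ts - 19t - 9s^2 - 33s - 24) - s(9t^2 - 24ts - 19t - 9s^2 - 33s - 24); both groups contain (9t^2 - 24ts - 19t - 9s^2 - 33s - 24), so (t - s) is a factor with cofactor 9t^2 - 24ts - 19t - 9s^2 - 33s - 24.
The cofactor groups again: 9t^2 - 24ts - 19t - 9s^2 - 33s - 24 = 9t(t - 3s - 3) + (3s + 8)(t - 3s - 3); both groups contain (t - 3s - 3), giving (9t + 3s + 8)(t - 3s - 3).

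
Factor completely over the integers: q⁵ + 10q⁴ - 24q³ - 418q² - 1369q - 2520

By the rational root theorem, q = -9 is a root, so (q + 9) divides it; the quotient is q⁴ + q³ - 33q² - 121q - 280.
Then q = 7 is a root, so (q - 7) divides it; the quotient is q³ + 8q² + 23q + 40.
Then q = -5 is a root, so (q + 5) divides it; the quotient is q² + 3q + 8.
The quadratic q² + 3q + 8 has discriminant -23 < 0 and is irreducible over ℤ.

(q + 5)(q + 9)(q - 7)(q² + 3q + 8)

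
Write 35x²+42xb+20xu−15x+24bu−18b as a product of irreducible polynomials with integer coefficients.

Group: 7x(5x+6b) + (4u−3)(5x+6b); both groups contain (5x+6b).

(7x+4u−3)(5x+6b)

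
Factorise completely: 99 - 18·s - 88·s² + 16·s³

(2·s - 11)·(8·s² - 9)

Group as (16·s³ - 18·s) + (-88·s² + 99) = 2·s·(8·s² - 9) - 11·(8·s² - 9).
Both groups share the factor (8·s² - 9).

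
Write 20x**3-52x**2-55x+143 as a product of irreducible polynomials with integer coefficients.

(5x-13)(4x**2-11)

Group as (20x**3-55x) + (-52x**2+143) = 5x(4x**2-11) - 13(4x**2-11).
Both groups share the factor (4x**2-11).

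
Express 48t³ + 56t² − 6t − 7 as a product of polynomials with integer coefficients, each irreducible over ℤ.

(6t + 7)(8t² − 1)

Group as (48t³ − 6t) + (56t² − 7) = 6t(8t² − 1) + 7(8t² − 1).
Both groups share the factor (8t² − 1).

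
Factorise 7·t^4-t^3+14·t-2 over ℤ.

Group as (7·t^4+14·t) + (-t^3-2) = 7·t·(t^3+2) - (t^3+2).
Both groups share the factor (t^3+2).

(7·t-1)·(t^3+2)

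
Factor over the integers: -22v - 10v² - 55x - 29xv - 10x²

Group: -2x(5x + 2v) + (-5v - 11)(5x + 2v); both groups contain (5x + 2v).

-(5x + 2v)(2x + 5v + 11)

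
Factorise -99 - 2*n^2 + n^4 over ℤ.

Substitute u = n^2 to get a quadratic in u, then factor.
n^2 - 11 is irreducible over ℤ (11 is not a perfect square).
n^2 + 9 is irreducible over ℤ (sum of squares).

(n^2 + 9)*(n^2 - 11)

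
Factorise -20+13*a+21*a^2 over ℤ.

(3*a+4)*(7*a-5)

Need a pair with product 21·(-20) = -420 and sum 13: that's -15 and 28.
Split the middle term: 21*a^2-15*a + 28*a-20 = 3*a*(7*a-5) + 4*(7*a-5).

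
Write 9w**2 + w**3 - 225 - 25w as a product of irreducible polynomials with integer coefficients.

Trying the rational-root candidates, w = -5 is a root, so (w + 5) divides it; the quotient is w**2 + 4w - 45.
The remaining quadratic factors as (w + 9)(w - 5).

(w + 5)(w + 9)(w - 5)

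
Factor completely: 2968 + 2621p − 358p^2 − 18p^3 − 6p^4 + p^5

By the rational root theorem, p = 8 is a root, so (p − 8) is a factor; dividing leaves p^4 + 2p^3 − 2p^2 − 374p − 371.
Next, p = 7 is a root, so (p − 7) is a factor; dividing leaves p^3 + 9p^2 + 61p + 53.
Then p = −1 is a root, giving the factor (p + 1) and quotient p^2 + 8p + 53.
The quadratic p^2 + 8p + 53 has discriminant −148 < 0 and is irreducible over ℤ.

(p + 1)(p − 7)(p − 8)(p^2 + 8p + 53)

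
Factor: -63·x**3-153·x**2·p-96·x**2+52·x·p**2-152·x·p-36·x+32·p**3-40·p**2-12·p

-(7·x-4·p+6)·(3·x+8·p+2)·(3·x+p)

Group: 3·x·(-21·x**2+5·x·p-18·x+4·p**2-6·p) + (8·p+2)·(-21·x**2+5·x·p-18·x+4·p**2-6·p); both groups contain (-21·x**2+5·x·p-18·x+4·p**2-6·p), so (3·x+8·p+2) is a factor with cofactor -21·x**2+5·x·p-18·x+4·p**2-6·p.
The cofactor groups again: -21·x**2+5·x·p-18·x+4·p**2-6·p = -7·x·(3·x+p) + (4·p-6)·(3·x+p); both groups contain (3·x+p), giving -(7·x-4·p+6)·(3·x+p).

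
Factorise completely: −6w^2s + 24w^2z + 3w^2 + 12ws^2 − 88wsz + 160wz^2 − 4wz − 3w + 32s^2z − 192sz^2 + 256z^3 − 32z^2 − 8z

Group: 3w(−2ws + 8wz + w + 4s^2 − 24sz + 32z^2 − 4z − 1) + 8z(−2ws + 8wz + w + 4s^2 − 24sz + 32z^2 − 4z − 1); both groups contain (−2ws + 8wz + w + 4s^2 − 24sz + 32z^2 − 4z − 1), so (3w + 8z) is a factor with cofactor −2ws + 8wz + w + 4s^2 − 24sz + 32z^2 − 4z − 1.
The cofactor groups again: −2ws + 8wz + w + 4s^2 − 24sz + 32z^2 − 4z − 1 = −2s(w − 2s + 4z − 1) + (8z + 1)(w − 2s + 4z − 1); both groups contain (w − 2s + 4z − 1), giving −(2s − 8z − 1)(w − 2s + 4z − 1).

−(w − 2s + 4z − 1)(2s − 8z − 1)(3w + 8z)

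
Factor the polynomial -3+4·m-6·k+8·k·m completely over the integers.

Group as (8·k·m-6·k) + (4·m-3) = 2·k·(4·m-3) + (4·m-3).
Both groups share the factor (4·m-3).

(2·k+1)·(4·m-3)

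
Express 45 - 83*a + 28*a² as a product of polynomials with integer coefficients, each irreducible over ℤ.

Need a pair with product 28·45 = 1260 and sum -83: that's -20 and -63.
Split the middle term: 28*a² - 20*a - 63*a + 45 = 4*a*(7*a - 5) - 9*(7*a - 5).

(4*a - 9)*(7*a - 5)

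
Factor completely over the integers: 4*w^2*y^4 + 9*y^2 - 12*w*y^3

y^2*(2*w*y - 3)^2

Factor out y^2 first: what remains is 4*w^2*y^2 - 12*w*y + 9.
Recognize a perfect-square trinomial with the parts 3 and 2*w*y.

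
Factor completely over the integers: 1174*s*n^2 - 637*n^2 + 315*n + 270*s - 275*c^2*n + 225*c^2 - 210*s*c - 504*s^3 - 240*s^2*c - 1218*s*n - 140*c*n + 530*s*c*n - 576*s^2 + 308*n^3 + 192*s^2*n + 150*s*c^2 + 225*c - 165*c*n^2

-(6*s - 11*n + 9)*(14*s - 5*c + 4*n - 5)*(6*s + 5*c + 7*n)

Group: 6*s*(-84*s^2 - 40*s*c - 122*s*n + 30*s + 25*c^2 + 15*c*n + 25*c - 28*n^2 + 35*n) + (-11*n + 9)*(-84*s^2 - 40*s*c - 122*s*n + 30*s + 25*c^2 + 15*c*n + 25*c - 28*n^2 + 35*n); both groups contain (-84*s^2 - 40*s*c - 122*s*n + 30*s + 25*c^2 + 15*c*n + 25*c - 28*n^2 + 35*n), so (6*s - 11*n + 9) is a factor with cofactor -84*s^2 - 40*s*c - 122*s*n + 30*s + 25*c^2 + 15*c*n + 25*c - 28*n^2 + 35*n.
The cofactor groups again: -84*s^2 - 40*s*c - 122*s*n + 30*s + 25*c^2 + 15*c*n + 25*c - 28*n^2 + 35*n = -6*s*(14*s - 5*c + 4*n - 5) + (-5*c - 7*n)*(14*s - 5*c + 4*n - 5); both groups contain (14*s - 5*c + 4*n - 5), giving -(6*s + 5*c + 7*n)*(14*s - 5*c + 4*n - 5).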